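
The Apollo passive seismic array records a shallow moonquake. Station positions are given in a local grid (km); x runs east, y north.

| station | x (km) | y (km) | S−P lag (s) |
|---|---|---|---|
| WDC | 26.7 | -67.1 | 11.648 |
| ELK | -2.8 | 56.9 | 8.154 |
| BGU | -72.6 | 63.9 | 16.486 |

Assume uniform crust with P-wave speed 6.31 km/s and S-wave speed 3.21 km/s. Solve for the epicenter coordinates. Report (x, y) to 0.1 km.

(19.9, 8.7)

Distance from S−P lag: d = Δt · v_P v_S / (v_P − v_S) = Δt · (6.31·3.21)/(6.31−3.21) ≈ 6.5339·Δt.
So d_WDC = 76.11, d_ELK = 53.28, d_BGU = 107.72 km.
Circle about each station: (x − 26.7)² + (y + 67.1)² = 76.11²; (x + 2.8)² + (y − 56.9)² = 53.28²; (x + 72.6)² + (y − 63.9)² = 107.72².
Subtracting pairs of circle equations eliminates x²+y² and gives linear equations (the radical axes):
-59.0 x + 248.0 y = 984.12
-198.6 x + 262.0 y = -1672.20
Solving the 2×2 system: x ≈ 19.9, y ≈ 8.7 km.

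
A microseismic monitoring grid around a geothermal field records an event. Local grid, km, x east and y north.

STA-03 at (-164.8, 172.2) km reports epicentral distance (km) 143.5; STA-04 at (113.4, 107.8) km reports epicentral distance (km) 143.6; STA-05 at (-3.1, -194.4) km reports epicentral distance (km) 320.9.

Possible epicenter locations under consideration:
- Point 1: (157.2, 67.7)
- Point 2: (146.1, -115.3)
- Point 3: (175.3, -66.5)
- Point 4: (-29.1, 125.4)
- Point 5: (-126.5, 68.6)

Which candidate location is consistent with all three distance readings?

For each candidate, compare |candidate − station| to the reported distance:
Point 1: residuals STA-03 195.0, STA-04 84.2, STA-05 13.7 → max 195.0 km
Point 2: residuals STA-03 280.0, STA-04 81.9, STA-05 152.0 → max 280.0 km
Point 3: residuals STA-03 272.0, STA-04 41.4, STA-05 101.4 → max 272.0 km
Point 4: residuals STA-03 0.0, STA-04 0.0, STA-05 0.0 → max 0.0 km
Point 5: residuals STA-03 33.0, STA-04 99.5, STA-05 30.4 → max 99.5 km
Only Point 4 has all residuals ≈ 0.

Point 4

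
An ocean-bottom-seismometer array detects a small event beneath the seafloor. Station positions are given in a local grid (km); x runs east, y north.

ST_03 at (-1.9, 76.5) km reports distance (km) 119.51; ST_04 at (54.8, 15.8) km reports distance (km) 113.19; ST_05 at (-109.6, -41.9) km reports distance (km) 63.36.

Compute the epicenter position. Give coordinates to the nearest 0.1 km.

Circle about each station: (x + 1.9)² + (y − 76.5)² = 119.51²; (x − 54.8)² + (y − 15.8)² = 113.19²; (x + 109.6)² + (y + 41.9)² = 63.36².
Subtracting the ST_03 equation from the ST_04 and ST_05 equations removes the quadratic terms:
113.4 x − 121.4 y = -1132.52
-215.4 x − 236.8 y = 18180.06
Solving the 2×2 system: x ≈ -46.7, y ≈ -34.3 km.

(-46.7, -34.3)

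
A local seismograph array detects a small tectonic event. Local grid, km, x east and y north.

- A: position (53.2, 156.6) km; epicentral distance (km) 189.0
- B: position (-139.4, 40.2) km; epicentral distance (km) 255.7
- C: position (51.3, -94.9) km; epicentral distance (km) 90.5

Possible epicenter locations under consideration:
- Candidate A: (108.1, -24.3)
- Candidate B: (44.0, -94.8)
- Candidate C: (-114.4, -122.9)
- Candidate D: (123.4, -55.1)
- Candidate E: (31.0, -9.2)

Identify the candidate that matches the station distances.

For each candidate, compare |candidate − station| to the reported distance:
Candidate A: residuals A 0.0, B 0.1, C 0.1 → max 0.1 km
Candidate B: residuals A 62.6, B 28.0, C 83.2 → max 83.2 km
Candidate C: residuals A 136.9, B 90.7, C 77.5 → max 136.9 km
Candidate D: residuals A 34.0, B 23.8, C 8.1 → max 34.0 km
Candidate E: residuals A 21.7, B 78.3, C 2.4 → max 78.3 km
Only Candidate A has all residuals ≈ 0.

Candidate A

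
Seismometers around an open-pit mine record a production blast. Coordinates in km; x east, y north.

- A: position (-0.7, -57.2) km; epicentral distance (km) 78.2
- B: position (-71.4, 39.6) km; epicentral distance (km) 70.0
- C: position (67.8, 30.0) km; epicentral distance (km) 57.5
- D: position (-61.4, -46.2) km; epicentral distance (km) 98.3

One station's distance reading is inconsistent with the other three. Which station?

Solve using three stations at a time. Using A, C, D (subtract circle equations pairwise → linear system) gives (x, y) ≈ (11.2, 20.1).
Distances from that point to each station vs reported:
  A: calculated 78.2 vs reported 78.2 → residual 0.0 km
  B: calculated 84.9 vs reported 70.0 → residual 14.9 km
  C: calculated 57.5 vs reported 57.5 → residual 0.0 km
  D: calculated 98.3 vs reported 98.3 → residual 0.0 km
A, C, D are mutually consistent (residuals ≈ 0); B is off by 14.9 km.

B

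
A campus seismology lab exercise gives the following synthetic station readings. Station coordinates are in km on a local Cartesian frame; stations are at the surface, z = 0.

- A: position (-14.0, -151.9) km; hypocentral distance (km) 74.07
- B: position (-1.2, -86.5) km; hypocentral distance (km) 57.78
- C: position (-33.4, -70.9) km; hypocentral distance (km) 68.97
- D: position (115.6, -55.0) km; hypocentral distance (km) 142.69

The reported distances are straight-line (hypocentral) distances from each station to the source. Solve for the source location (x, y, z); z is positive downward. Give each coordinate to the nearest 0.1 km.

Each station gives a sphere (x−x_i)² + (y−y_i)² + z² = d_i² (stations at z=0).
Subtracting the A sphere from B and C: z² cancels, leaving linear equations in x and y:
25.6 x + 130.8 y = -13638.08
-38.8 x + 162.0 y = -16397.74
Solving: x ≈ -6.999, y ≈ -102.897 km (keep extra digits for the depth step; rounded: -7.0, -102.9).
Then from the A sphere: z² = 74.07² − (x + 14.0)² − (y + 151.9)² with x = -6.999, y = -102.897, so z ≈ 55.100 ≈ 55.1 km.

(-7.0, -102.9, 55.1)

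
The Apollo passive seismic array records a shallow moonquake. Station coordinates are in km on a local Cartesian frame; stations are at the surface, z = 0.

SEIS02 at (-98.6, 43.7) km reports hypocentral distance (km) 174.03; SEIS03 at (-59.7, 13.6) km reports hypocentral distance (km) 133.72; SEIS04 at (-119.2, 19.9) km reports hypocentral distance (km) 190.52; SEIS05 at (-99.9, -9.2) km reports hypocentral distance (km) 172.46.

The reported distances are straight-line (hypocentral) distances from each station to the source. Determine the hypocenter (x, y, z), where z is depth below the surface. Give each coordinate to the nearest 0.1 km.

(64.4, 8.1, 49.5)

Each station gives a sphere (x−x_i)² + (y−y_i)² + z² = d_i² (stations at z=0).
Subtracting the SEIS02 sphere from SEIS03 and SEIS04: z² cancels, leaving linear equations in x and y:
77.8 x − 60.2 y = 4522.80
-41.2 x − 47.6 y = -3038.43
Solving: x ≈ 64.397, y ≈ 8.094 km (keep extra digits for the depth step; rounded: 64.4, 8.1).
Then from the SEIS02 sphere: z² = 174.03² − (x + 98.6)² − (y − 43.7)² with x = 64.397, y = 8.094, so z ≈ 49.504 ≈ 49.5 km.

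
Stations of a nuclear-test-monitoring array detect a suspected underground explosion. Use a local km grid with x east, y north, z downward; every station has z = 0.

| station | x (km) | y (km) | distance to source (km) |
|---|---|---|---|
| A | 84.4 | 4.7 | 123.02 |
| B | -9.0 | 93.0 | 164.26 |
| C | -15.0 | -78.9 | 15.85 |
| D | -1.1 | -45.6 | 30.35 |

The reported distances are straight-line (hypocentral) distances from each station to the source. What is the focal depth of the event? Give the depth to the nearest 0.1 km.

Each station gives a sphere (x−x_i)² + (y−y_i)² + z² = d_i² (stations at z=0).
Subtracting the A sphere from B and C: z² cancels, leaving linear equations in x and y:
-186.8 x + 176.6 y = -10262.88
-198.8 x − 167.2 y = 14187.46
Solving: x ≈ -11.901, y ≈ -70.702 km (keep extra digits for the depth step; rounded: -11.9, -70.7).
Then from the A sphere: z² = 123.02² − (x − 84.4)² − (y − 4.7)² with x = -11.901, y = -70.702, so z ≈ 13.213 ≈ 13.2 km.

z ≈ 13.2 km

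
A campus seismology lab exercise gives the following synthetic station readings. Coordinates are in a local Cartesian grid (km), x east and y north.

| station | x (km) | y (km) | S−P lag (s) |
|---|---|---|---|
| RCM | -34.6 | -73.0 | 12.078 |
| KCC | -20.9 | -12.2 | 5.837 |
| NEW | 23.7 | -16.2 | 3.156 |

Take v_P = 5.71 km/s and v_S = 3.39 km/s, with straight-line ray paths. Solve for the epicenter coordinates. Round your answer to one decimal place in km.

Distance from S−P lag: d = Δt · v_P v_S / (v_P − v_S) = Δt · (5.71·3.39)/(5.71−3.39) ≈ 8.3435·Δt.
So d_RCM = 100.77, d_KCC = 48.70, d_NEW = 26.33 km.
Circle about each station: (x + 34.6)² + (y + 73.0)² = 100.77²; (x + 20.9)² + (y + 12.2)² = 48.70²; (x − 23.7)² + (y + 16.2)² = 26.33².
Subtracting pairs of circle equations eliminates x²+y² and gives linear equations (the radical axes):
27.4 x + 121.6 y = 1842.39
116.6 x + 113.6 y = 3759.29
Solving the 2×2 system: x ≈ 22.4, y ≈ 10.1 km.

(22.4, 10.1)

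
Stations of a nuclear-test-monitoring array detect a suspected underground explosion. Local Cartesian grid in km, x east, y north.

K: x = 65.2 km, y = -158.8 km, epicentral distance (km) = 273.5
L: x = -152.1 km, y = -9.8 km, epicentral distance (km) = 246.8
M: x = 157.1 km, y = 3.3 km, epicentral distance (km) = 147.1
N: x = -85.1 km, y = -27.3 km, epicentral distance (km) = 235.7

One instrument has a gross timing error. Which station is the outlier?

N

Solve using three stations at a time. Using K, L, M (subtract circle equations pairwise → linear system) gives (x, y) ≈ (61.0, 114.7).
Distances from that point to each station vs reported:
  K: calculated 273.5 vs reported 273.5 → residual 0.0 km
  L: calculated 246.8 vs reported 246.8 → residual 0.0 km
  M: calculated 147.1 vs reported 147.1 → residual 0.0 km
  N: calculated 203.7 vs reported 235.7 → residual 32.0 km
K, L, M are mutually consistent (residuals ≈ 0); N is off by 32.0 km.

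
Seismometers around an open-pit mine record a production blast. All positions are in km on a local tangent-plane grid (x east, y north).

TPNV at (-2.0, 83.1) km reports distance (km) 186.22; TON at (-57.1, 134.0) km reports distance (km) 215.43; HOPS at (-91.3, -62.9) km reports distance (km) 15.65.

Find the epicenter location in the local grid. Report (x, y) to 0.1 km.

Circle about each station: (x + 2.0)² + (y − 83.1)² = 186.22²; (x + 57.1)² + (y − 134.0)² = 215.43²; (x + 91.3)² + (y + 62.9)² = 15.65².
Subtracting the TPNV equation from the TON and HOPS equations removes the quadratic terms:
-110.2 x + 101.8 y = 2574.60
-178.6 x − 292.0 y = 39815.46
Solving the 2×2 system: x ≈ -95.4, y ≈ -78.0 km.

(-95.4, -78.0)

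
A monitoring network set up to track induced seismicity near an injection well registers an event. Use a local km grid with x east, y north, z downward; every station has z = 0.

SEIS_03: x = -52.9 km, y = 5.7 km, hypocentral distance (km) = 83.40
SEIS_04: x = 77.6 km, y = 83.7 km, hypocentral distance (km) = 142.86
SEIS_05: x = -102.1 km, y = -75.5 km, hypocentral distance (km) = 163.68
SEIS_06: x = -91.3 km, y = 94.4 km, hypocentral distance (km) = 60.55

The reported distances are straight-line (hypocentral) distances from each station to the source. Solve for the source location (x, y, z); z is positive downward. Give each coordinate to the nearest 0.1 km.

Each station gives a sphere (x−x_i)² + (y−y_i)² + z² = d_i² (stations at z=0).
Subtracting the SEIS_03 sphere from SEIS_04 and SEIS_05: z² cancels, leaving linear equations in x and y:
261.0 x + 156.0 y = -3256.87
-98.4 x − 162.4 y = -6541.82
Solving: x ≈ -57.310, y ≈ 75.007 km (keep extra digits for the depth step; rounded: -57.3, 75.0).
Then from the SEIS_03 sphere: z² = 83.40² − (x + 52.9)² − (y − 5.7)² with x = -57.310, y = 75.007, so z ≈ 46.181 ≈ 46.2 km.

(-57.3, 75.0, 46.2)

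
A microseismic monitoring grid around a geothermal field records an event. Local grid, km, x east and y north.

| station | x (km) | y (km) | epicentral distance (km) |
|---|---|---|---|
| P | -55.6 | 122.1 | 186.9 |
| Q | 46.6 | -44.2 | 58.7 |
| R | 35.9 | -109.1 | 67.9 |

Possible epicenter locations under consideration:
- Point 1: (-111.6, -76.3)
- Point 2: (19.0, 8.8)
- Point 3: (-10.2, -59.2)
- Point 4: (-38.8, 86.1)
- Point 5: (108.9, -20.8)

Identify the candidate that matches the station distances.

Point 3

For each candidate, compare |candidate − station| to the reported distance:
Point 1: residuals P 19.3, Q 102.7, R 83.2 → max 102.7 km
Point 2: residuals P 51.2, Q 1.1, R 51.2 → max 51.2 km
Point 3: residuals P 0.0, Q 0.0, R 0.0 → max 0.0 km
Point 4: residuals P 147.2, Q 97.1, R 141.1 → max 147.2 km
Point 5: residuals P 31.0, Q 7.8, R 46.7 → max 46.7 km
Only Point 3 has all residuals ≈ 0.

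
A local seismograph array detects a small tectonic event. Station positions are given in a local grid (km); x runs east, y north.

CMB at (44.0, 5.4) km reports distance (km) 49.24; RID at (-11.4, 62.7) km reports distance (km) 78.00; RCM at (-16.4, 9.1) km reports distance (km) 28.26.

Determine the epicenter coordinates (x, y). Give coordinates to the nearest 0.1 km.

Circle about each station: (x − 44.0)² + (y − 5.4)² = 49.24²; (x + 11.4)² + (y − 62.7)² = 78.00²; (x + 16.4)² + (y − 9.1)² = 28.26².
Subtracting pairs of circle equations eliminates x²+y² and gives linear equations (the radical axes):
-110.8 x + 114.6 y = -1563.33
-120.8 x + 7.4 y = 12.56
Solving the 2×2 system: x ≈ -1.0, y ≈ -14.6 km.

-1.0 km east, -14.6 km north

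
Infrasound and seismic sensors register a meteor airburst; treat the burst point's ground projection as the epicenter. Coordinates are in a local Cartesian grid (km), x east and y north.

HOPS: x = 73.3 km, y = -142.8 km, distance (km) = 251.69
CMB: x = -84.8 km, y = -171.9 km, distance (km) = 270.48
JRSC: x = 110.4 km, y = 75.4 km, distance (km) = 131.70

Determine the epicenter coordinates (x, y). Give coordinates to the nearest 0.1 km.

(-20.4, 90.8)

Circle about each station: (x − 73.3)² + (y + 142.8)² = 251.69²; (x + 84.8)² + (y + 171.9)² = 270.48²; (x − 110.4)² + (y − 75.4)² = 131.70².
Subtracting the HOPS equation from the CMB and JRSC equations removes the quadratic terms:
-316.2 x − 58.2 y = 1164.35
74.2 x + 436.4 y = 38111.56
Solving the 2×2 system: x ≈ -20.4, y ≈ 90.8 km.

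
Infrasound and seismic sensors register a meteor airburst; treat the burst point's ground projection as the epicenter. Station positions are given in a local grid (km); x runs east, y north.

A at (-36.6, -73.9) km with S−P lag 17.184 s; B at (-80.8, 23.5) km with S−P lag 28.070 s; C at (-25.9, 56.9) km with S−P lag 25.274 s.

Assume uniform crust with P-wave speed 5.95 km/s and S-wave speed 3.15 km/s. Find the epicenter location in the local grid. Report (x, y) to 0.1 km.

78.4 km east, -76.3 km north

Distance from S−P lag: d = Δt · v_P v_S / (v_P − v_S) = Δt · (5.95·3.15)/(5.95−3.15) ≈ 6.6937·Δt.
So d_A = 115.03, d_B = 187.89, d_C = 169.18 km.
Circle about each station: (x + 36.6)² + (y + 73.9)² = 115.03²; (x + 80.8)² + (y − 23.5)² = 187.89²; (x + 25.9)² + (y − 56.9)² = 169.18².
Subtracting the A equation from the B and C equations removes the quadratic terms:
-88.4 x + 194.8 y = -21790.63
21.4 x + 261.6 y = -18282.32
Solving the 2×2 system: x ≈ 78.4, y ≈ -76.3 km.
Check against A (with the unrounded x, y): √((x + 36.6)²+(y + 73.9)²) = 114.99 ≈ 115.03 km. ✓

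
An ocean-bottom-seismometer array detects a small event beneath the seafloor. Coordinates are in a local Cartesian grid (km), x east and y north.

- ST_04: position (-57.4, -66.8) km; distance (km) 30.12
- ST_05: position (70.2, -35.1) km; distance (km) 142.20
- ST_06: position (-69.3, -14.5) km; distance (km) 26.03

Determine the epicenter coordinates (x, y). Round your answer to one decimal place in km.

Circle about each station: (x + 57.4)² + (y + 66.8)² = 30.12²; (x − 70.2)² + (y + 35.1)² = 142.20²; (x + 69.3)² + (y + 14.5)² = 26.03².
Subtracting the ST_04 equation from the ST_05 and ST_06 equations removes the quadratic terms:
255.2 x + 63.4 y = -20910.58
-23.8 x + 104.6 y = -2514.61
Solving the 2×2 system: x ≈ -71.9, y ≈ -40.4 km.
Check against ST_04 (with the unrounded x, y): √((x + 57.4)²+(y + 66.8)²) = 30.12 ≈ 30.12 km. ✓

(-71.9, -40.4)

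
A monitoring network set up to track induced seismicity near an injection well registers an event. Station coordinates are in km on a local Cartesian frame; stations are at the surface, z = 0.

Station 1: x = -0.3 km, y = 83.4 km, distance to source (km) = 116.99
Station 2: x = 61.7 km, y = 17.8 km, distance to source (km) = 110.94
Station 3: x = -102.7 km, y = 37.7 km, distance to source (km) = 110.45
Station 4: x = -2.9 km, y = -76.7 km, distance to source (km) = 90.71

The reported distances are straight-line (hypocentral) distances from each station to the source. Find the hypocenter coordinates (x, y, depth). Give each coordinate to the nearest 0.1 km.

Each station gives a sphere (x−x_i)² + (y−y_i)² + z² = d_i² (stations at z=0).
Subtracting the Station 1 sphere from Station 2 and Station 3: z² cancels, leaving linear equations in x and y:
124.0 x − 131.2 y = -1452.94
-204.8 x − 91.4 y = 6500.39
Solving: x ≈ -25.800, y ≈ -13.310 km (keep extra digits for the depth step; rounded: -25.8, -13.3).
Then from the Station 1 sphere: z² = 116.99² − (x + 0.3)² − (y − 83.4)² with x = -25.800, y = -13.310, so z ≈ 60.693 ≈ 60.7 km.
Check against Station 4 (with the unrounded solution): distance 90.70 ≈ 90.71 km. ✓

x ≈ -25.8 km, y ≈ -13.3 km, depth ≈ 60.7 km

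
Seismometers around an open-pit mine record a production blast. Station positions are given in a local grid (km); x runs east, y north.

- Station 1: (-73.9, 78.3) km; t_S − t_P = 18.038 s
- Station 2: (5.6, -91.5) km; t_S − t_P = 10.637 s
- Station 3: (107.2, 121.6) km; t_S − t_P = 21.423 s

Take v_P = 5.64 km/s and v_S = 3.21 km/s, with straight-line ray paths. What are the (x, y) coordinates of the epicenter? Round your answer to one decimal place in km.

Distance from S−P lag: d = Δt · v_P v_S / (v_P − v_S) = Δt · (5.64·3.21)/(5.64−3.21) ≈ 7.4504·Δt.
So d_Station 1 = 134.39, d_Station 2 = 79.25, d_Station 3 = 159.61 km.
Circle about each station: (x + 73.9)² + (y − 78.3)² = 134.39²; (x − 5.6)² + (y + 91.5)² = 79.25²; (x − 107.2)² + (y − 121.6)² = 159.61².
Subtracting pairs of circle equations eliminates x²+y² and gives linear equations (the radical axes):
159.0 x − 339.6 y = 8591.62
362.2 x + 86.6 y = 7271.62
Solving the 2×2 system: x ≈ 23.5, y ≈ -14.3 km.

23.5 km east, -14.3 km north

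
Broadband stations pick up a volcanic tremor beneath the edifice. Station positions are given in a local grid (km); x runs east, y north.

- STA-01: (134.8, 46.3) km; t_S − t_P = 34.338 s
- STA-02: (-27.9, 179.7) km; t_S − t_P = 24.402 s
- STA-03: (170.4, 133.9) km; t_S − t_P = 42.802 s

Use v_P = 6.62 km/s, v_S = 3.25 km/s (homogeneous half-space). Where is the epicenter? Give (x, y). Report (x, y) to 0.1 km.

Distance from S−P lag: d = Δt · v_P v_S / (v_P − v_S) = Δt · (6.62·3.25)/(6.62−3.25) ≈ 6.3843·Δt.
So d_STA-01 = 219.22, d_STA-02 = 155.79, d_STA-03 = 273.26 km.
Circle about each station: (x − 134.8)² + (y − 46.3)² = 219.22²; (x + 27.9)² + (y − 179.7)² = 155.79²; (x − 170.4)² + (y − 133.9)² = 273.26².
Subtracting the STA-01 equation from the STA-02 and STA-03 equations removes the quadratic terms:
-325.4 x + 266.8 y = 36542.65
71.2 x + 175.2 y = 37.02
Solving the 2×2 system: x ≈ -84.1, y ≈ 34.4 km.
Check against STA-01 (with the unrounded x, y): √((x − 134.8)²+(y − 46.3)²) = 219.23 ≈ 219.22 km. ✓

(-84.1, 34.4)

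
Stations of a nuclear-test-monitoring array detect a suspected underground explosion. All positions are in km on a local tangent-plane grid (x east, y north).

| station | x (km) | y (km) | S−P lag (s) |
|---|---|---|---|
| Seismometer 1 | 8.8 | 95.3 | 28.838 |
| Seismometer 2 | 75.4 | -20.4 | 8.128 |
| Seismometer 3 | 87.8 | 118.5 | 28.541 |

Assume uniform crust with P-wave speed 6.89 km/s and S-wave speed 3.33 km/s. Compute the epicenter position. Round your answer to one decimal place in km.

Distance from S−P lag: d = Δt · v_P v_S / (v_P − v_S) = Δt · (6.89·3.33)/(6.89−3.33) ≈ 6.4449·Δt.
So d_Seismometer 1 = 185.86, d_Seismometer 2 = 52.38, d_Seismometer 3 = 183.94 km.
Circle about each station: (x − 8.8)² + (y − 95.3)² = 185.86²; (x − 75.4)² + (y + 20.4)² = 52.38²; (x − 87.8)² + (y − 118.5)² = 183.94².
Subtracting pairs of circle equations eliminates x²+y² and gives linear equations (the radical axes):
133.2 x − 231.4 y = 28742.07
158.0 x + 46.4 y = 13301.58
Solving the 2×2 system: x ≈ 103.2, y ≈ -64.8 km.
Check against Seismometer 1 (with the unrounded x, y): √((x − 8.8)²+(y − 95.3)²) = 185.86 ≈ 185.86 km. ✓

(103.2, -64.8)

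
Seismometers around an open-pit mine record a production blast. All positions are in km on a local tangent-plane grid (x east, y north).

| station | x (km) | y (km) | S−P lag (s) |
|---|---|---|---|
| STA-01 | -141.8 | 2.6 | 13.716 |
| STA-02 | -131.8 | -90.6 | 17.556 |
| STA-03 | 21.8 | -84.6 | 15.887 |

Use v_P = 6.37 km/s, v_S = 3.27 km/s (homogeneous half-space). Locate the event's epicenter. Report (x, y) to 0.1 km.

-50.0 km east, -5.6 km north

Distance from S−P lag: d = Δt · v_P v_S / (v_P − v_S) = Δt · (6.37·3.27)/(6.37−3.27) ≈ 6.7193·Δt.
So d_STA-01 = 92.16, d_STA-02 = 117.96, d_STA-03 = 106.75 km.
Circle about each station: (x + 141.8)² + (y − 2.6)² = 92.16²; (x + 131.8)² + (y + 90.6)² = 117.96²; (x − 21.8)² + (y + 84.6)² = 106.75².
Subtracting pairs of circle equations eliminates x²+y² and gives linear equations (the radical axes):
20.0 x − 186.4 y = 44.50
327.2 x − 174.4 y = -15383.70
Solving the 2×2 system: x ≈ -50.0, y ≈ -5.6 km.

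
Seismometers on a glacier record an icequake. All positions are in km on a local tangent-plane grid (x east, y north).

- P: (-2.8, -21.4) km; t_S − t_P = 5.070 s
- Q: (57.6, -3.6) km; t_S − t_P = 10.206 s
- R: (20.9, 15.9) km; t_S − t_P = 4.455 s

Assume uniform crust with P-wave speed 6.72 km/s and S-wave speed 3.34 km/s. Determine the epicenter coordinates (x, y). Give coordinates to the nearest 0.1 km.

x ≈ -8.4 km, y ≈ 11.8 km

Distance from S−P lag: d = Δt · v_P v_S / (v_P − v_S) = Δt · (6.72·3.34)/(6.72−3.34) ≈ 6.6405·Δt.
So d_P = 33.67, d_Q = 67.77, d_R = 29.58 km.
Circle about each station: (x + 2.8)² + (y + 21.4)² = 33.67²; (x − 57.6)² + (y + 3.6)² = 67.77²; (x − 20.9)² + (y − 15.9)² = 29.58².
Subtracting pairs of circle equations eliminates x²+y² and gives linear equations (the radical axes):
120.8 x + 35.6 y = -594.18
47.4 x + 74.6 y = 482.51
Solving the 2×2 system: x ≈ -8.4, y ≈ 11.8 km.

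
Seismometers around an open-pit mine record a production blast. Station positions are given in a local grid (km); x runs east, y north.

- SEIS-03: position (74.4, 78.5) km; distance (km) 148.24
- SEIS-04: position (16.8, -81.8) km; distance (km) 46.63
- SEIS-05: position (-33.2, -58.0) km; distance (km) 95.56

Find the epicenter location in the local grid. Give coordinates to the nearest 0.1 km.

Circle about each station: (x − 74.4)² + (y − 78.5)² = 148.24²; (x − 16.8)² + (y + 81.8)² = 46.63²; (x + 33.2)² + (y + 58.0)² = 95.56².
Subtracting the SEIS-03 equation from the SEIS-04 and SEIS-05 equations removes the quadratic terms:
-115.2 x − 320.6 y = 15076.61
-215.2 x − 273.0 y = 5612.01
Solving the 2×2 system: x ≈ 61.7, y ≈ -69.2 km.
Check against SEIS-03 (with the unrounded x, y): √((x − 74.4)²+(y − 78.5)²) = 148.24 ≈ 148.24 km. ✓

61.7 km east, -69.2 km north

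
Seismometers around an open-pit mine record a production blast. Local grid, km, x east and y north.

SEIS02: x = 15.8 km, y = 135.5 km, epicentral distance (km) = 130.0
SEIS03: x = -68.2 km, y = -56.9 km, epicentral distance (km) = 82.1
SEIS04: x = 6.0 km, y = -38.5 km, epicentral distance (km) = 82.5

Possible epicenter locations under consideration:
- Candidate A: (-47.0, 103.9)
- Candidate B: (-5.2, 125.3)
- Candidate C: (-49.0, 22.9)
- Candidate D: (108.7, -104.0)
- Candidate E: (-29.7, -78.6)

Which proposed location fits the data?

For each candidate, compare |candidate − station| to the reported distance:
Candidate A: residuals SEIS02 59.7, SEIS03 80.1, SEIS04 69.4 → max 80.1 km
Candidate B: residuals SEIS02 106.7, SEIS03 110.7, SEIS04 81.7 → max 110.7 km
Candidate C: residuals SEIS02 0.1, SEIS03 0.0, SEIS04 0.1 → max 0.1 km
Candidate D: residuals SEIS02 126.9, SEIS03 101.0, SEIS04 39.3 → max 126.9 km
Candidate E: residuals SEIS02 88.9, SEIS03 37.9, SEIS04 28.8 → max 88.9 km
Only Candidate C has all residuals ≈ 0.

Candidate C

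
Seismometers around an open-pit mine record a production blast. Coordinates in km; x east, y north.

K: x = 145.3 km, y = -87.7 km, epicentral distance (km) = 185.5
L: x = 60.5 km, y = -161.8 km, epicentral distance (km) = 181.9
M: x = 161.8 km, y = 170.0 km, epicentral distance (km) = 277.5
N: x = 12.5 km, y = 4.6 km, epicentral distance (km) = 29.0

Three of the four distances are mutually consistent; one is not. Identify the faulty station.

Solve using three stations at a time. Using K, L, N (subtract circle equations pairwise → linear system) gives (x, y) ≈ (-16.5, 3.0).
Distances from that point to each station vs reported:
  K: calculated 185.5 vs reported 185.5 → residual 0.0 km
  L: calculated 181.9 vs reported 181.9 → residual 0.0 km
  M: calculated 244.3 vs reported 277.5 → residual 33.2 km
  N: calculated 29.1 vs reported 29.0 → residual 0.1 km
K, L, N are mutually consistent (residuals ≈ 0); M is off by 33.2 km.

M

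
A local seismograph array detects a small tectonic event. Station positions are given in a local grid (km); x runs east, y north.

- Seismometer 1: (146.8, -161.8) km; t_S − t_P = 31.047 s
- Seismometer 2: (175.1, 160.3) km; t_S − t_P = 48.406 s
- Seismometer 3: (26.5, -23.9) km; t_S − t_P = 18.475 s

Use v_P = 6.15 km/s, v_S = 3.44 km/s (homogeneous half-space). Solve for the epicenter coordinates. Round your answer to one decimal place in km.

-89.8 km east, -109.2 km north

Distance from S−P lag: d = Δt · v_P v_S / (v_P − v_S) = Δt · (6.15·3.44)/(6.15−3.44) ≈ 7.8066·Δt.
So d_Seismometer 1 = 242.37, d_Seismometer 2 = 377.89, d_Seismometer 3 = 144.23 km.
Circle about each station: (x − 146.8)² + (y + 161.8)² = 242.37²; (x − 175.1)² + (y − 160.3)² = 377.89²; (x − 26.5)² + (y + 23.9)² = 144.23².
Subtracting pairs of circle equations eliminates x²+y² and gives linear equations (the radical axes):
56.6 x + 644.2 y = -75431.02
-240.6 x + 275.8 y = -8515.10
Solving the 2×2 system: x ≈ -89.8, y ≈ -109.2 km.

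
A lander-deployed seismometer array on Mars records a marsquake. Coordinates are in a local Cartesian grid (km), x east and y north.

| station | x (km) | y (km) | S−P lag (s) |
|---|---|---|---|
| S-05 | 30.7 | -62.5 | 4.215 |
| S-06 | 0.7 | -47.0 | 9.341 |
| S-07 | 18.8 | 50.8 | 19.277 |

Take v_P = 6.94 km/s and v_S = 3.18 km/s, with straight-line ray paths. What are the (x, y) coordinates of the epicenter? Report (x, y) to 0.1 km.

Distance from S−P lag: d = Δt · v_P v_S / (v_P − v_S) = Δt · (6.94·3.18)/(6.94−3.18) ≈ 5.8695·Δt.
So d_S-05 = 24.74, d_S-06 = 54.83, d_S-07 = 113.15 km.
Circle about each station: (x − 30.7)² + (y + 62.5)² = 24.74²; (x − 0.7)² + (y + 47.0)² = 54.83²; (x − 18.8)² + (y − 50.8)² = 113.15².
Subtracting the S-05 equation from the S-06 and S-07 equations removes the quadratic terms:
-60.0 x + 31.0 y = -5033.51
-23.8 x + 226.6 y = -14105.51
Solving the 2×2 system: x ≈ 54.7, y ≈ -56.5 km.

(54.7, -56.5)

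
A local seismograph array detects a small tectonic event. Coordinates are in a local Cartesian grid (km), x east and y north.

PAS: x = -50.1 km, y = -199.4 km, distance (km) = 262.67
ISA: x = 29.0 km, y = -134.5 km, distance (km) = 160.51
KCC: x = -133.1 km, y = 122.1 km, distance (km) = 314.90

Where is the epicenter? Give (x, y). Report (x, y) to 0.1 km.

Circle about each station: (x + 50.1)² + (y + 199.4)² = 262.67²; (x − 29.0)² + (y + 134.5)² = 160.51²; (x + 133.1)² + (y − 122.1)² = 314.90².
Subtracting the PAS equation from the ISA and KCC equations removes the quadratic terms:
158.2 x + 129.8 y = 19892.95
-166.0 x + 643.0 y = -39812.83
Solving the 2×2 system: x ≈ 145.7, y ≈ -24.3 km.

x ≈ 145.7 km, y ≈ -24.3 km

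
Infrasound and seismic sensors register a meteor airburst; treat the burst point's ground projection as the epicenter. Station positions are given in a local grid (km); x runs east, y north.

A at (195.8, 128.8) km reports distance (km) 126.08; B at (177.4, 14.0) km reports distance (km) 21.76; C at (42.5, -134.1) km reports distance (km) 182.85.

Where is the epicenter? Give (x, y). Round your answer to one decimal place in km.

Circle about each station: (x − 195.8)² + (y − 128.8)² = 126.08²; (x − 177.4)² + (y − 14.0)² = 21.76²; (x − 42.5)² + (y + 134.1)² = 182.85².
Subtracting the A equation from the B and C equations removes the quadratic terms:
-36.8 x − 229.6 y = -7837.65
-306.6 x − 525.8 y = -52675.98
Solving the 2×2 system: x ≈ 156.2, y ≈ 9.1 km.

(156.2, 9.1)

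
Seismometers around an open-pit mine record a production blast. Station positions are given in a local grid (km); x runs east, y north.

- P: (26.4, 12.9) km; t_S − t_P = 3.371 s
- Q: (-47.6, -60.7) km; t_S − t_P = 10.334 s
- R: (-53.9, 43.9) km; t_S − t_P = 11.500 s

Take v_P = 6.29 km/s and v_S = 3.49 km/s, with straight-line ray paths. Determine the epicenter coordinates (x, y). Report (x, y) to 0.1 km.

(17.0, -11.8)

Distance from S−P lag: d = Δt · v_P v_S / (v_P − v_S) = Δt · (6.29·3.49)/(6.29−3.49) ≈ 7.8400·Δt.
So d_P = 26.43, d_Q = 81.02, d_R = 90.16 km.
Circle about each station: (x − 26.4)² + (y − 12.9)² = 26.43²; (x + 47.6)² + (y + 60.7)² = 81.02²; (x + 53.9)² + (y − 43.9)² = 90.16².
Subtracting pairs of circle equations eliminates x²+y² and gives linear equations (the radical axes):
-148.0 x − 147.2 y = -778.82
-160.6 x + 62.0 y = -3461.23
Solving the 2×2 system: x ≈ 17.0, y ≈ -11.8 km.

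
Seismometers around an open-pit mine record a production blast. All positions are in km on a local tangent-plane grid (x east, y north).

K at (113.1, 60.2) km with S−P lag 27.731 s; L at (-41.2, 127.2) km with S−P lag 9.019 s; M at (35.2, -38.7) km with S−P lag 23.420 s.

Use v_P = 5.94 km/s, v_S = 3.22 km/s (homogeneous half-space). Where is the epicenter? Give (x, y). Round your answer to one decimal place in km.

Distance from S−P lag: d = Δt · v_P v_S / (v_P − v_S) = Δt · (5.94·3.22)/(5.94−3.22) ≈ 7.0319·Δt.
So d_K = 195.00, d_L = 63.42, d_M = 164.69 km.
Circle about each station: (x − 113.1)² + (y − 60.2)² = 195.00²; (x + 41.2)² + (y − 127.2)² = 63.42²; (x − 35.2)² + (y + 38.7)² = 164.69².
Subtracting pairs of circle equations eliminates x²+y² and gives linear equations (the radical axes):
-308.6 x + 134.0 y = 35464.53
-155.8 x − 197.8 y = -2776.72
Solving the 2×2 system: x ≈ -81.1, y ≈ 77.9 km.

(-81.1, 77.9)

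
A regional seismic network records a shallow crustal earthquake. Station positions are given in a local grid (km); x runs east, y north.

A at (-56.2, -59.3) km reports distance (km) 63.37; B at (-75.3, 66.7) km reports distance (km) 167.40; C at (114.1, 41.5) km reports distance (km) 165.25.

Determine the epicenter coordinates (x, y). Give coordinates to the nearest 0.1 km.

Circle about each station: (x + 56.2)² + (y + 59.3)² = 63.37²; (x + 75.3)² + (y − 66.7)² = 167.40²; (x − 114.1)² + (y − 41.5)² = 165.25².
Subtracting pairs of circle equations eliminates x²+y² and gives linear equations (the radical axes):
-38.2 x + 252.0 y = -20562.95
340.6 x + 201.6 y = -15225.68
Solving the 2×2 system: x ≈ 3.3, y ≈ -81.1 km.
Check against A (with the unrounded x, y): √((x + 56.2)²+(y + 59.3)²) = 63.37 ≈ 63.37 km. ✓

(3.3, -81.1)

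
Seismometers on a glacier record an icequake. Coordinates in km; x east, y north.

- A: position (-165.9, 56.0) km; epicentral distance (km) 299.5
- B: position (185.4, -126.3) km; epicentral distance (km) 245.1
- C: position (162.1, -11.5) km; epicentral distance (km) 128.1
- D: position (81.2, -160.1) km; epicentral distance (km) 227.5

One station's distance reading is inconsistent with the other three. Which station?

D

Solve using three stations at a time. Using A, B, C (subtract circle equations pairwise → linear system) gives (x, y) ≈ (128.3, 112.1).
Distances from that point to each station vs reported:
  A: calculated 299.5 vs reported 299.5 → residual 0.0 km
  B: calculated 245.1 vs reported 245.1 → residual 0.0 km
  C: calculated 128.1 vs reported 128.1 → residual 0.0 km
  D: calculated 276.2 vs reported 227.5 → residual 48.7 km
A, B, C are mutually consistent (residuals ≈ 0); D is off by 48.7 km.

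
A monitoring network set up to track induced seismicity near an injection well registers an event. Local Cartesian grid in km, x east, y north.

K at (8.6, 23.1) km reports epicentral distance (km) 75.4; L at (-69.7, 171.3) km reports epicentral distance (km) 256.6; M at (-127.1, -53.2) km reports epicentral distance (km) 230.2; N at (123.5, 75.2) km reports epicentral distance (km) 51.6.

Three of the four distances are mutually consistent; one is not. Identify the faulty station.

Solve using three stations at a time. Using K, M, N (subtract circle equations pairwise → linear system) gives (x, y) ≈ (80.2, 46.9).
Distances from that point to each station vs reported:
  K: calculated 75.5 vs reported 75.4 → residual 0.1 km
  L: calculated 194.8 vs reported 256.6 → residual 61.8 km
  M: calculated 230.2 vs reported 230.2 → residual 0.0 km
  N: calculated 51.7 vs reported 51.6 → residual 0.1 km
K, M, N are mutually consistent (residuals ≈ 0); L is off by 61.8 km.

L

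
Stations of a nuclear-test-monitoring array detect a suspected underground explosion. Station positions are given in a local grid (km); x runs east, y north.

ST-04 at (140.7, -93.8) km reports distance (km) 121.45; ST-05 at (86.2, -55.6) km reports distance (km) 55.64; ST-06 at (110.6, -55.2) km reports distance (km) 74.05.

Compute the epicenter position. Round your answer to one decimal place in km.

x ≈ 48.8 km, y ≈ -14.4 km

Circle about each station: (x − 140.7)² + (y + 93.8)² = 121.45²; (x − 86.2)² + (y + 55.6)² = 55.64²; (x − 110.6)² + (y + 55.2)² = 74.05².
Subtracting pairs of circle equations eliminates x²+y² and gives linear equations (the radical axes):
-109.0 x + 76.4 y = -6418.84
-60.2 x + 77.2 y = -4048.83
Solving the 2×2 system: x ≈ 48.8, y ≈ -14.4 km.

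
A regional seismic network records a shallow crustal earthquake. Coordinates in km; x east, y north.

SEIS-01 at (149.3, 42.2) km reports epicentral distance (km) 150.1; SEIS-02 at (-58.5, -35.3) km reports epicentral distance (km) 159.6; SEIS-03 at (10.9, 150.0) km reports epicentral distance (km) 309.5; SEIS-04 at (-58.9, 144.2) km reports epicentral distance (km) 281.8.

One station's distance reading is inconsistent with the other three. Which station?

Solve using three stations at a time. Using SEIS-01, SEIS-02, SEIS-04 (subtract circle equations pairwise → linear system) gives (x, y) ≈ (89.4, -95.5).
Distances from that point to each station vs reported:
  SEIS-01: calculated 150.1 vs reported 150.1 → residual 0.0 km
  SEIS-02: calculated 159.6 vs reported 159.6 → residual 0.0 km
  SEIS-03: calculated 257.7 vs reported 309.5 → residual 51.8 km
  SEIS-04: calculated 281.8 vs reported 281.8 → residual 0.0 km
SEIS-01, SEIS-02, SEIS-04 are mutually consistent (residuals ≈ 0); SEIS-03 is off by 51.8 km.

SEIS-03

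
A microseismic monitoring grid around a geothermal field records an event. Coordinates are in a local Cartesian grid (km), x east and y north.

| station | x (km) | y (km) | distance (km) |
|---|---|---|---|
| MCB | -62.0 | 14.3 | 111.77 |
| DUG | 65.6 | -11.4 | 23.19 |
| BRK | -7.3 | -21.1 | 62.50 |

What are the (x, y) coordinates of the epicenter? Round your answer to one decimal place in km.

(49.4, 5.2)

Circle about each station: (x + 62.0)² + (y − 14.3)² = 111.77²; (x − 65.6)² + (y + 11.4)² = 23.19²; (x + 7.3)² + (y + 21.1)² = 62.50².
Subtracting pairs of circle equations eliminates x²+y² and gives linear equations (the radical axes):
255.2 x − 51.4 y = 12339.59
109.4 x − 70.8 y = 5036.29
Solving the 2×2 system: x ≈ 49.4, y ≈ 5.2 km.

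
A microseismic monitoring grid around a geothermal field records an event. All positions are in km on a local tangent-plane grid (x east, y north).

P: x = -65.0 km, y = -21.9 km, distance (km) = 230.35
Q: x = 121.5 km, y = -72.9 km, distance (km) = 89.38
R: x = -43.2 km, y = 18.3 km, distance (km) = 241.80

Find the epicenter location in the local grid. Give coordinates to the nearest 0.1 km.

(117.7, -162.2)

Circle about each station: (x + 65.0)² + (y + 21.9)² = 230.35²; (x − 121.5)² + (y + 72.9)² = 89.38²; (x + 43.2)² + (y − 18.3)² = 241.80².
Subtracting the P equation from the Q and R equations removes the quadratic terms:
373.0 x − 102.0 y = 60444.39
43.6 x + 80.4 y = -7909.60
Solving the 2×2 system: x ≈ 117.7, y ≈ -162.2 km.
Check against P (with the unrounded x, y): √((x + 65.0)²+(y + 21.9)²) = 230.35 ≈ 230.35 km. ✓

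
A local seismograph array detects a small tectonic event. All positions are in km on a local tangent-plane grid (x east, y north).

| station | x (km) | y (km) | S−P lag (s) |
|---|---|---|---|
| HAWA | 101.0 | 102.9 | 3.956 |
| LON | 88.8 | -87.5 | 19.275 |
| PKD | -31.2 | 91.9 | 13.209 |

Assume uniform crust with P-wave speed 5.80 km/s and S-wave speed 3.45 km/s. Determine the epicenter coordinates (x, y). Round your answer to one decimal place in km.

80.2 km east, 76.4 km north

Distance from S−P lag: d = Δt · v_P v_S / (v_P − v_S) = Δt · (5.80·3.45)/(5.80−3.45) ≈ 8.5149·Δt.
So d_HAWA = 33.68, d_LON = 164.12, d_PKD = 112.47 km.
Circle about each station: (x − 101.0)² + (y − 102.9)² = 33.68²; (x − 88.8)² + (y + 87.5)² = 164.12²; (x + 31.2)² + (y − 91.9)² = 112.47².
Subtracting pairs of circle equations eliminates x²+y² and gives linear equations (the radical axes):
-24.4 x − 380.8 y = -31048.75
-264.4 x − 22.0 y = -22885.52
Solving the 2×2 system: x ≈ 80.2, y ≈ 76.4 km.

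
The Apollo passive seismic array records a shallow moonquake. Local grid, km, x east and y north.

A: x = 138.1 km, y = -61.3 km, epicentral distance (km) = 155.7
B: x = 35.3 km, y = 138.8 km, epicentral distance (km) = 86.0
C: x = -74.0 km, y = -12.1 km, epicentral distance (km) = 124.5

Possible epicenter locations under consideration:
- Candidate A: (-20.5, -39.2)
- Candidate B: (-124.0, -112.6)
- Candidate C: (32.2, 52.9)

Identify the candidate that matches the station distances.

For each candidate, compare |candidate − station| to the reported distance:
Candidate A: residuals A 4.4, B 100.5, C 64.5 → max 100.5 km
Candidate B: residuals A 111.4, B 211.6, C 12.2 → max 211.6 km
Candidate C: residuals A 0.0, B 0.0, C 0.0 → max 0.0 km
Only Candidate C has all residuals ≈ 0.

Candidate C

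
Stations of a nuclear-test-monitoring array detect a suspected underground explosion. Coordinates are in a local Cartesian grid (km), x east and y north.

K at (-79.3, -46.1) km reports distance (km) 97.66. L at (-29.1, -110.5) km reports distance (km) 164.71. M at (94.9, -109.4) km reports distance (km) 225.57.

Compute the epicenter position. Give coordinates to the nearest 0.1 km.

x ≈ -64.3 km, y ≈ 50.4 km

Circle about each station: (x + 79.3)² + (y + 46.1)² = 97.66²; (x + 29.1)² + (y + 110.5)² = 164.71²; (x − 94.9)² + (y + 109.4)² = 225.57².
Subtracting the K equation from the L and M equations removes the quadratic terms:
100.4 x − 128.8 y = -12948.55
348.4 x − 126.6 y = -28783.68
Solving the 2×2 system: x ≈ -64.3, y ≈ 50.4 km.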